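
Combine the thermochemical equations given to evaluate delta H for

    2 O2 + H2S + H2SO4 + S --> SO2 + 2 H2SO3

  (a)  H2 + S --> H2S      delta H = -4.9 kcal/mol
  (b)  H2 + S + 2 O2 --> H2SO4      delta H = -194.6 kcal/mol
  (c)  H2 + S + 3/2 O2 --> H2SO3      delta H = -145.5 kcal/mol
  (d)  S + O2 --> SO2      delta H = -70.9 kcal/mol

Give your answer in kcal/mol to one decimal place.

delta H = -162.4 kcal/mol

(a) reversed: +4.9 kcal/mol
(b) reversed: +194.6 kcal/mol
(c) × 2: (2)·(-145.5) = -291.0 kcal/mol
(d) as written: -70.9 kcal/mol
Combining the equations, delta H = (+4.9) + (+194.6) + (-291.0) + (-70.9) = -162.4 kcal/mol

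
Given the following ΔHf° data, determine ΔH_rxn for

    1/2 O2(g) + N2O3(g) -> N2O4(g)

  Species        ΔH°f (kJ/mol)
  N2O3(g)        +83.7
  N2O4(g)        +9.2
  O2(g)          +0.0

Products: 1·(+9.2) = +9.2
Reactants: 1/2·(+0.0) + 1·(+83.7) = +83.7
ΔH_rxn = (+9.2) − (+83.7) = -74.5 kJ/mol

ΔH_rxn = -74.5 kJ/mol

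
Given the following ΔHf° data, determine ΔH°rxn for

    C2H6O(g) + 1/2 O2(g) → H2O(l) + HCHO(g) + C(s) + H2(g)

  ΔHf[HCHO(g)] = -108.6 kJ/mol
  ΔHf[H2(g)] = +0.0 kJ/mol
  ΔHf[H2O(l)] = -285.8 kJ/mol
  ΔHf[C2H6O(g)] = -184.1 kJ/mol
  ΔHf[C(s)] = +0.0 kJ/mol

ΔH°rxn = Σ nΔHf°(products) − Σ nΔHf°(reactants).
Products: 1·(-285.8) + 1·(-108.6) + 1·(+0.0) + 1·(+0.0) = -394.4
Reactants: 1·(-184.1) + 1/2·(+0.0) = -184.1
ΔH°rxn = (-394.4) − (-184.1) = -210.3 kJ/mol

ΔH°rxn = -210.3 kJ/mol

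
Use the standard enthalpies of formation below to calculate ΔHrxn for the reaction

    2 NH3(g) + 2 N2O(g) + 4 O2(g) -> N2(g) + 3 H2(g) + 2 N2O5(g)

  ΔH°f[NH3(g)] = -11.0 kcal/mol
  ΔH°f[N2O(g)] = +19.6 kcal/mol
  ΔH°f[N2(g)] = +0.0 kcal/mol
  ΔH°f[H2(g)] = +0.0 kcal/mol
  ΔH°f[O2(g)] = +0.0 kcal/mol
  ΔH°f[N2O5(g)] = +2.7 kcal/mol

Products: 1·(+0.0) + 3·(+0.0) + 2·(+2.7) = +5.4
Reactants: 2·(-11.0) + 2·(+19.6) + 4·(+0.0) = +17.2
ΔHrxn = (+5.4) − (+17.2) = -11.8 kcal/mol

ΔHrxn = -11.8 kcal/mol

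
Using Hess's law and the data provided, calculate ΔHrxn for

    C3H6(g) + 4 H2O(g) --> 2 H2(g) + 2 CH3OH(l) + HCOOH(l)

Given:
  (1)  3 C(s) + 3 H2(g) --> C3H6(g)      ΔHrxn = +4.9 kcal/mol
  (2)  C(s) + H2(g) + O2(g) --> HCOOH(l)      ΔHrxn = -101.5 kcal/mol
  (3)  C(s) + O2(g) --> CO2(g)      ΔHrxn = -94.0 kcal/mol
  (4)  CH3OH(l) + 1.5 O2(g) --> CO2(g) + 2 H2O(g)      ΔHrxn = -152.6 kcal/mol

(1) reversed: -4.9 kcal/mol
(2) as written: -101.5 kcal/mol
(3) × 2: (2)·(-94.0) = -188.0 kcal/mol
(4) reversed and × 2: (-2)·(-152.6) = +305.2 kcal/mol
ΔHrxn = (-4.9) + (-101.5) + (-188.0) + (+305.2) = 10.8 kcal/mol

ΔHrxn = 10.8 kcal/mol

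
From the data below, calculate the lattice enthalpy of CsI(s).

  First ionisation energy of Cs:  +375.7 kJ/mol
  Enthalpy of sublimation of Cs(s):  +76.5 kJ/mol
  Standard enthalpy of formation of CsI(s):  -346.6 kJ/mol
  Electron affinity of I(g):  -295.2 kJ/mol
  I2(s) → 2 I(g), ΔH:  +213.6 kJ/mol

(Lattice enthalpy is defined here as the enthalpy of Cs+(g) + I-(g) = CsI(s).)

ΔHf° = 1·ΔHsub + 1·(ΣIE) + 1/2·D(I2) + 1·EA + U
-346.6 = 1·(+76.5) + 1·(+375.7) + 1/2·(+213.6) + 1·(-295.2) + U
U = -346.6 − (+263.8) = -610.4 kJ/mol

U = -610.4 kJ/mol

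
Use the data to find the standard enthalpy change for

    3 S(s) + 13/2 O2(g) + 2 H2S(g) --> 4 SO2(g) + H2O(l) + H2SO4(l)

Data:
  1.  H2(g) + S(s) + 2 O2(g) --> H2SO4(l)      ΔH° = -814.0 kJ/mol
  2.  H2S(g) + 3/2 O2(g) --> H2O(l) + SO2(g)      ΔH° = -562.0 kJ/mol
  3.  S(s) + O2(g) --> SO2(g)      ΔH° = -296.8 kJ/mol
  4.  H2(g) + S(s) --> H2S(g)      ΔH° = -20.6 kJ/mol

eq. 1 as written: -814.0 kJ/mol
eq. 2 as written: -562.0 kJ/mol
eq. 3 × 3: (3)·(-296.8) = -890.4 kJ/mol
eq. 4 reversed: +20.6 kJ/mol
By Hess's law, ΔH° = (-814.0) + (-562.0) + (-890.4) + (+20.6) = -2245.8 kJ/mol

ΔH° = -2245.8 kJ/mol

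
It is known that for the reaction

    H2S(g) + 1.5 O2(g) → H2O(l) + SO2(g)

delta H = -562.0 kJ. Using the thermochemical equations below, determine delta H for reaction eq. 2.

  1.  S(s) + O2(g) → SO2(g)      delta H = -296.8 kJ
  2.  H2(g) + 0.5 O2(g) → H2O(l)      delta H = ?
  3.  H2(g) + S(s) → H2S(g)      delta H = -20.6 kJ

eq. 1 as written (SO2(g) already on the product side): -296.8 kJ
eq. 2 as written (H2O(l) already on the product side): contributes x
eq. 3 reversed (H2S(g) must end up as a reactant): +20.6 kJ
-562.0 = (-296.8) + (+20.6) + x
x = (-562.0 − (-276.2)) / (1) = -285.8 kJ

delta H = -285.8 kJ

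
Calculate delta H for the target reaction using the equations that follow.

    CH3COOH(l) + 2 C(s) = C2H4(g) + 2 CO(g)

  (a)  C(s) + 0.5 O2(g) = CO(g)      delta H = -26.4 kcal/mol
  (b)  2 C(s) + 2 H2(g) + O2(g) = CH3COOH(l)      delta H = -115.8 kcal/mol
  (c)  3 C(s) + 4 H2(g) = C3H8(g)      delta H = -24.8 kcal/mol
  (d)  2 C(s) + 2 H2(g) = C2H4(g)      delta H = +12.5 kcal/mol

(a) × 2: (2)·(-26.4) = -52.8 kcal/mol
(b) reversed: +115.8 kcal/mol
(c): not needed.
(d) as written: +12.5 kcal/mol
Summing the manipulated equations, delta H = (-52.8) + (+115.8) + (+12.5) = 75.5 kcal/mol

delta H = 75.5 kcal/mol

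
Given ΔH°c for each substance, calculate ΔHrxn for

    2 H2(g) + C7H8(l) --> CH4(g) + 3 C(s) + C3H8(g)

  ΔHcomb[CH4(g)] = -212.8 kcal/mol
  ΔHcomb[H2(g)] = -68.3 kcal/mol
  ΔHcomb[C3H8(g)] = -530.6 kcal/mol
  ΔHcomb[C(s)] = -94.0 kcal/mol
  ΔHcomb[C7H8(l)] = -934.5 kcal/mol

Using ΔH = Σ nΔHc°(reactants) − Σ nΔHc°(products):
= [2·(-68.3) + 1·(-934.5)] − [1·(-212.8) + 3·(-94.0) + 1·(-530.6)]
= -45.7 kcal/mol

ΔHrxn = -45.7 kcal/mol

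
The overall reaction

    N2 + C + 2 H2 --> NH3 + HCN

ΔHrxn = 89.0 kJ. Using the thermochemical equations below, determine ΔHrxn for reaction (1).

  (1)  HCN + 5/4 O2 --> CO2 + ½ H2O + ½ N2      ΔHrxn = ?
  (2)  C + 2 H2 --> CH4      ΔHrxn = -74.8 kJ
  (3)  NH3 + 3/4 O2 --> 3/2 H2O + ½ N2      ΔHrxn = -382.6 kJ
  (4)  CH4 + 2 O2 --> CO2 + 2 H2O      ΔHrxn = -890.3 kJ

ΔHrxn = -671.5 kJ

(1) reversed: contributes −x
(2) as written: -74.8 kJ
(3) reversed: +382.6 kJ
(4) as written: -890.3 kJ
+89.0 = (-74.8) + (+382.6) + (-890.3) − x
x = (+89.0 − (-582.5)) / (-1) = -671.5 kJ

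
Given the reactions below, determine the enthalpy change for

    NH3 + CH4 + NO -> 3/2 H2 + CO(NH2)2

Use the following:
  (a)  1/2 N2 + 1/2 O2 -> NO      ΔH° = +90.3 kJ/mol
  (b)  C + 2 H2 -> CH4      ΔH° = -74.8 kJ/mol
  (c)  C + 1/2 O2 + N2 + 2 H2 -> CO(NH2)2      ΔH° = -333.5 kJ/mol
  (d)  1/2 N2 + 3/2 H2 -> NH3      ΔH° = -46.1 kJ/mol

(a) reversed: -90.3 kJ/mol
(b) reversed: +74.8 kJ/mol
(c) as written: -333.5 kJ/mol
(d) reversed: +46.1 kJ/mol
Summing the manipulated equations, ΔH° = (-1)·(+90.3) + (-1)·(-74.8) + (1)·(-333.5) + (-1)·(-46.1) = -302.9 kJ/mol

ΔH° = -302.9 kJ/mol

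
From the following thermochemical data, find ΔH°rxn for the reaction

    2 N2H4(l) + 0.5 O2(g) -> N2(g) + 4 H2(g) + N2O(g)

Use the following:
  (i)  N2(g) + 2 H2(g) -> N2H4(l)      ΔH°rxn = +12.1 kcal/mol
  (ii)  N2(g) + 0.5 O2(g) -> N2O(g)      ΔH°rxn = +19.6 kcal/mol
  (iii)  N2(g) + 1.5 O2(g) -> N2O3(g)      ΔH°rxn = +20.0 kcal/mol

(i) reversed and × 2: (-2)·(+12.1) = -24.2 kcal/mol
(ii) as written: +19.6 kcal/mol
(iii): not needed.
Since enthalpy is a state function, ΔH°rxn = (-24.2) + (+19.6) = -4.6 kcal/mol

ΔH°rxn = -4.6 kcal/mol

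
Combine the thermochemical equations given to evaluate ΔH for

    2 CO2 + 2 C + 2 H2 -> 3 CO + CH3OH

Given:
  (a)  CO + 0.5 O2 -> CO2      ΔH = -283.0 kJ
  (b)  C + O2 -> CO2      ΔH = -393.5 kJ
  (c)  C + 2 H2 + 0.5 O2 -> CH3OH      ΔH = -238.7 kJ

ΔH = 216.8 kJ

(a) reversed and × 3 (CO must end up as a product; scale by 3 for the 3 CO): (-3)·(-283.0) = +849.0 kJ
(b) as written: -393.5 kJ
(c) as written (CH3OH already on the product side): -238.7 kJ
Combining the equations, ΔH = (+849.0) + (-393.5) + (-238.7) = 216.8 kJ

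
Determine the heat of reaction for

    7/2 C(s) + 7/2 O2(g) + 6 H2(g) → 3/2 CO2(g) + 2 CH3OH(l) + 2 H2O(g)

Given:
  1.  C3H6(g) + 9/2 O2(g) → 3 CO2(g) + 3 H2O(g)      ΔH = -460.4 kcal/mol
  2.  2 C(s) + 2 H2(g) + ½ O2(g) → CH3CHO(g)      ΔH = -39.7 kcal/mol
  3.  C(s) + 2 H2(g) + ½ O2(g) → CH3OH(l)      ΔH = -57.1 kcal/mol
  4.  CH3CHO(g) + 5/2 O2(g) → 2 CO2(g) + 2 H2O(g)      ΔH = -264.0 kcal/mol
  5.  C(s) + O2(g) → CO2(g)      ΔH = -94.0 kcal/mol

eq. 1: not needed.
eq. 2 as written: -39.7 kcal/mol
eq. 3 × 2: (2)·(-57.1) = -114.2 kcal/mol
eq. 4 as written: -264.0 kcal/mol
eq. 5 reversed and × 1/2: (-1/2)·(-94.0) = +47.0 kcal/mol
Summing the manipulated equations, ΔH = (1)·(-39.7) + (2)·(-57.1) + (1)·(-264.0) + (-1/2)·(-94.0) = -370.9 kcal/mol

ΔH = -370.9 kcal/mol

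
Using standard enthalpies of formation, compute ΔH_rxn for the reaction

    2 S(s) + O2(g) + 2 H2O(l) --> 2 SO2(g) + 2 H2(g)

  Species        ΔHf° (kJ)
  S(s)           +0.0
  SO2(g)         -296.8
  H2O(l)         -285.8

Products: 2·(-296.8) + 2·(+0.0) = -593.6
Reactants: 2·(+0.0) + 1·(+0.0) + 2·(-285.8) = -571.6
ΔH_rxn = (-593.6) − (-571.6) = -22.0 kJ

ΔH_rxn = -22.0 kJ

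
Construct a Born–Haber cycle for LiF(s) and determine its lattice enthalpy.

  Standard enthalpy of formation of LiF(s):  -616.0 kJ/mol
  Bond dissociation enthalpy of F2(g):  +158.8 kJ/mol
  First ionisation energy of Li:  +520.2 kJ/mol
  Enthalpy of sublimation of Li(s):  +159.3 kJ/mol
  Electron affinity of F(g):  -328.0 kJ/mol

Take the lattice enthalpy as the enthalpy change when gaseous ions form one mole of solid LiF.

ΔHf° = 1·ΔHsub + 1·(ΣIE) + 1/2·D(F2) + 1·EA + U
-616.0 = 1·(+159.3) + 1·(+520.2) + 1/2·(+158.8) + 1·(-328.0) + U
U = -616.0 − (+430.9) = -1046.9 kJ/mol

U = -1046.9 kJ/mol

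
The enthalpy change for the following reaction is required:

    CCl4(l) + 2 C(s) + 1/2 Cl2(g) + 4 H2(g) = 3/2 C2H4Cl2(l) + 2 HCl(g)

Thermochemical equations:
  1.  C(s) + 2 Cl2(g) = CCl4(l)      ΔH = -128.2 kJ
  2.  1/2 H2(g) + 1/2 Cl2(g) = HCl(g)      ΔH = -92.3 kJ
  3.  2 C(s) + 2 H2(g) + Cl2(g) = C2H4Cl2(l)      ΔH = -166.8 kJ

eq. 1 reversed (CCl4(l) must end up as a reactant): +128.2 kJ
eq. 2 × 2 (×2 to match 2 HCl(g) in the target): (2)·(-92.3) = -184.6 kJ
eq. 3 × 3/2 (×3/2 to match 3/2 C2H4Cl2(l) in the target): (3/2)·(-166.8) = -250.2 kJ
ΔH = (-1)·(-128.2) + (2)·(-92.3) + (3/2)·(-166.8) = -306.6 kJ

ΔH = -306.6 kJ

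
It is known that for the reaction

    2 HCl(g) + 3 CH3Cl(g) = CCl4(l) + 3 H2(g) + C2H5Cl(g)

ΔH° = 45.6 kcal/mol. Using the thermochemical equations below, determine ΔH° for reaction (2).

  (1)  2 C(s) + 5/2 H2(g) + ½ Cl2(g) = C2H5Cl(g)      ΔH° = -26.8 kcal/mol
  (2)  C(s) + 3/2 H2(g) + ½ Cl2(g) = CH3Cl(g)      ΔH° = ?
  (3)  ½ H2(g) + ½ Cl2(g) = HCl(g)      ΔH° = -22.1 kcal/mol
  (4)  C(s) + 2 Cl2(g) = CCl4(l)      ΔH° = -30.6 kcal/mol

(1) as written: -26.8 kcal/mol
(2) reversed and × 3: contributes −3·x
(3) reversed and × 2: (-2)·(-22.1) = +44.2 kcal/mol
(4) as written: -30.6 kcal/mol
+45.6 = (-26.8) + (+44.2) + (-30.6) − 3·x
x = (+45.6 − (-13.2)) / (-3) = -19.6 kcal/mol

ΔH° = -19.6 kcal/mol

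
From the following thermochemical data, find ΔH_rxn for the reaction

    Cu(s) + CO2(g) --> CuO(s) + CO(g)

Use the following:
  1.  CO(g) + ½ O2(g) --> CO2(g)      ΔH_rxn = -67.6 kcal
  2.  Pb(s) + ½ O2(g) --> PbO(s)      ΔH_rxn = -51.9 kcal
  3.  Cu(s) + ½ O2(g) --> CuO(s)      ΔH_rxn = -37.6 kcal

eq. 1 reversed: +67.6 kcal
eq. 2: not needed.
eq. 3 as written: -37.6 kcal
Summing the manipulated equations, ΔH_rxn = (-1)·(-67.6) + (1)·(-37.6) = 30.0 kcal

ΔH_rxn = 30.0 kcal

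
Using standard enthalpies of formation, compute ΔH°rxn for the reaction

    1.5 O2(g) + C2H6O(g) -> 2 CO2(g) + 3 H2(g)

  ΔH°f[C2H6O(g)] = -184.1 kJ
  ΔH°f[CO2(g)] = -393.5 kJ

ΔH°rxn = -602.9 kJ

Products: 2·(-393.5) + 3·(+0.0) = -787.0
Reactants: 3/2·(+0.0) + 1·(-184.1) = -184.1
ΔH°rxn = (-787.0) − (-184.1) = -602.9 kJ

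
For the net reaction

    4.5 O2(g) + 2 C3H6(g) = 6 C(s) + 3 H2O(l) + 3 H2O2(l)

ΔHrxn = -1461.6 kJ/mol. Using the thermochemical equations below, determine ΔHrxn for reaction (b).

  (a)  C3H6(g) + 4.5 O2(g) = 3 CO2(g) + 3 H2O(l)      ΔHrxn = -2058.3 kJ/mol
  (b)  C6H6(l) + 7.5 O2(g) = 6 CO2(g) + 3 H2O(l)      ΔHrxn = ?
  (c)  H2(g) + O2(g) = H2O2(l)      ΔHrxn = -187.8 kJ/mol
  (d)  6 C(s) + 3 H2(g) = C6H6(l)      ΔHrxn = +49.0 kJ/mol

(a) × 2: (2)·(-2058.3) = -4116.6 kJ/mol
(b) reversed: contributes −x
(c) × 3: (3)·(-187.8) = -563.4 kJ/mol
(d) reversed: -49.0 kJ/mol
-1461.6 = (-4116.6) + (-563.4) + (-49.0) − x
x = (-1461.6 − (-4729.0)) / (-1) = -3267.4 kJ/mol

ΔHrxn = -3267.4 kJ/mol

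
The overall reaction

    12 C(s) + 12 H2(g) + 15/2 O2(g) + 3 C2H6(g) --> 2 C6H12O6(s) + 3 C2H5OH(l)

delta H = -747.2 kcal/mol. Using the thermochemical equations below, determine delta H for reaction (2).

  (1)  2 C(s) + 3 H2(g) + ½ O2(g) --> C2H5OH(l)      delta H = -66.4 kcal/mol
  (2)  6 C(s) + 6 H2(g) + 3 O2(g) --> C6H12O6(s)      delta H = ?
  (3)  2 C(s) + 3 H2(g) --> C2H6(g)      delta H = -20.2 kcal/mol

delta H = -304.3 kcal/mol

(1) × 3: (3)·(-66.4) = -199.2 kcal/mol
(2) × 2: contributes 2·x
(3) reversed and × 3: (-3)·(-20.2) = +60.6 kcal/mol
-747.2 = (-199.2) + (+60.6) + 2·x
x = (-747.2 − (-138.6)) / (2) = -304.3 kcal/mol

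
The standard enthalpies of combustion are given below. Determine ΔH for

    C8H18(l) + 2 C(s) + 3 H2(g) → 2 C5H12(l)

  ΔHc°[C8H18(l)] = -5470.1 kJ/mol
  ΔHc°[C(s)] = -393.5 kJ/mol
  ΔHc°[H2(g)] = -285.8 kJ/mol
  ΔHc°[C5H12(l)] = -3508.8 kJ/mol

ΔH = -96.9 kJ/mol

Using ΔH = Σ nΔHc°(reactants) − Σ nΔHc°(products):
= [1·(-5470.1) + 2·(-393.5) + 3·(-285.8)] − [2·(-3508.8)]
= -96.9 kJ/mol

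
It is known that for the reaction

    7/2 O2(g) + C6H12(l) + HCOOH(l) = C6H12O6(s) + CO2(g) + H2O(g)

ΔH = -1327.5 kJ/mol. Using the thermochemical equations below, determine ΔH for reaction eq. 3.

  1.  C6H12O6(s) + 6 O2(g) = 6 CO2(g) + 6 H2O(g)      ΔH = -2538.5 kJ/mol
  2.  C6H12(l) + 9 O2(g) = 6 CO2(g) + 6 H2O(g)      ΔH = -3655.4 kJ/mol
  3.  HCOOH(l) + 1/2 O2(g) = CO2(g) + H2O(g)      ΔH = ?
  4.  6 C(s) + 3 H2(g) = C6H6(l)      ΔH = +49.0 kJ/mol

eq. 1 reversed (reverse to put C6H12O6(s) on the product side): +2538.5 kJ/mol
eq. 2 as written (C6H12(l) already on the reactant side): -3655.4 kJ/mol
eq. 3 as written (HCOOH(l) already on the reactant side): contributes x
eq. 4: not needed (C(s) appears nowhere else).
-1327.5 = (+2538.5) + (-3655.4) + x
x = (-1327.5 − (-1116.9)) / (1) = -210.6 kJ/mol

ΔH = -210.6 kJ/mol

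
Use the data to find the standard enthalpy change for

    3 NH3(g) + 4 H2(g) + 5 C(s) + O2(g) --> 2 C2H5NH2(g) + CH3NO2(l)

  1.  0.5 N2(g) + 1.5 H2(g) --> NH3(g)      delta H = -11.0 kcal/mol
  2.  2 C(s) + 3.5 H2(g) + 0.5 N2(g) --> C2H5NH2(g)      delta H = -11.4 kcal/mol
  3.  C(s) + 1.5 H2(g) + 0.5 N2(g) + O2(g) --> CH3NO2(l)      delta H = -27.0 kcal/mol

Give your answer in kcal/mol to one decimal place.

eq. 1 reversed and × 3 (NH3(g) must end up as a reactant; ×3 to match 3 NH3(g) in the target): (-3)·(-11.0) = +33.0 kcal/mol
eq. 2 × 2 (×2 to match 2 C2H5NH2(g) in the target): (2)·(-11.4) = -22.8 kcal/mol
eq. 3 as written (CH3NO2(l) already on the product side): -27.0 kcal/mol
delta H = (-3)·(-11.0) + (2)·(-11.4) + (1)·(-27.0) = -16.8 kcal/mol

delta H = -16.8 kcal/mol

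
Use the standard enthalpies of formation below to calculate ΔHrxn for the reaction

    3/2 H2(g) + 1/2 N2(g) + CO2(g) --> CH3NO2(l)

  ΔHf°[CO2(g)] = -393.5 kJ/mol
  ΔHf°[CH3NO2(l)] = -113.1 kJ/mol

ΔH°rxn = Σ nΔHf°(products) − Σ nΔHf°(reactants).
Products: 1·(-113.1) = -113.1
Reactants: 3/2·(+0.0) + 1/2·(+0.0) + 1·(-393.5) = -393.5
ΔHrxn = (-113.1) − (-393.5) = 280.4 kJ/mol

ΔHrxn = 280.4 kJ/mol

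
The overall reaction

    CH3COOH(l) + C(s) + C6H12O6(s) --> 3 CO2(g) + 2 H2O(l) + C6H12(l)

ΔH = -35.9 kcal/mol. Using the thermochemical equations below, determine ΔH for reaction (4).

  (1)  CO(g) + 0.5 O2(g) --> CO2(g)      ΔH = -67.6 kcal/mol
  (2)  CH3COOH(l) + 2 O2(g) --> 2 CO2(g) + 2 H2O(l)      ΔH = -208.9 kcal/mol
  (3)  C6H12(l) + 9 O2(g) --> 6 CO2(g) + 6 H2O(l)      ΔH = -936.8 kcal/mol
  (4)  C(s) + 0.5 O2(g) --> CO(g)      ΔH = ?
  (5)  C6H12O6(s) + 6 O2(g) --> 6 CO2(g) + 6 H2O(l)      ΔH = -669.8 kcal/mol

ΔH = -26.4 kcal/mol

(1) as written: -67.6 kcal/mol
(2) as written (CH3COOH(l) already on the reactant side): -208.9 kcal/mol
(3) reversed (reverse to put C6H12(l) on the product side): +936.8 kcal/mol
(4) as written (C(s) already on the reactant side): contributes x
(5) as written (C6H12O6(s) already on the reactant side): -669.8 kcal/mol
-35.9 = (-67.6) + (-208.9) + (+936.8) + (-669.8) + x
x = (-35.9 − (-9.5)) / (1) = -26.4 kcal/mol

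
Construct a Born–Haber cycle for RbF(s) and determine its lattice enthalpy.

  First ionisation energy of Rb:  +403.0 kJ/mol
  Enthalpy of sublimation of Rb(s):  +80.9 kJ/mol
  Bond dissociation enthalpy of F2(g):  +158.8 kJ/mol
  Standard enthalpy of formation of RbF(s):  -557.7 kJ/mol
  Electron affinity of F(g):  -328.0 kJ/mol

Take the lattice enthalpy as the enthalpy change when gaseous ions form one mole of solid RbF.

U = -793.0 kJ/mol

ΔHf° = 1·ΔHsub + 1·(ΣIE) + 1/2·D(F2) + 1·EA + U
-557.7 = 1·(+80.9) + 1·(+403.0) + 1/2·(+158.8) + 1·(-328.0) + U
U = -557.7 − (+235.3) = -793.0 kJ/mol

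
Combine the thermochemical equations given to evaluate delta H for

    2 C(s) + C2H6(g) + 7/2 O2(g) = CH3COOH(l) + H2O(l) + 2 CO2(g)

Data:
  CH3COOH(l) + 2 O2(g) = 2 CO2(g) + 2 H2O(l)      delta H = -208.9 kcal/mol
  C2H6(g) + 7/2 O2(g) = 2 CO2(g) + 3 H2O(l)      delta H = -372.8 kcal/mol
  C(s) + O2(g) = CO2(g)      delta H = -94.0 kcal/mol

delta H = -351.9 kcal/mol

equation 1 reversed: +208.9 kcal/mol
equation 2 as written: -372.8 kcal/mol
equation 3 × 2: (2)·(-94.0) = -188.0 kcal/mol
delta H = (+208.9) + (-372.8) + (-188.0) = -351.9 kcal/mol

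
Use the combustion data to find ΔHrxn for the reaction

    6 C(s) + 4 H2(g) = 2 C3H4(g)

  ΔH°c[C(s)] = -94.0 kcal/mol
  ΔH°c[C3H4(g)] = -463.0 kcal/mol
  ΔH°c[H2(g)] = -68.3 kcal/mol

ΔHrxn = 88.8 kcal/mol

Using ΔH = Σ nΔHc°(reactants) − Σ nΔHc°(products):
= [6·(-94.0) + 4·(-68.3)] − [2·(-463.0)]
= 88.8 kcal/mol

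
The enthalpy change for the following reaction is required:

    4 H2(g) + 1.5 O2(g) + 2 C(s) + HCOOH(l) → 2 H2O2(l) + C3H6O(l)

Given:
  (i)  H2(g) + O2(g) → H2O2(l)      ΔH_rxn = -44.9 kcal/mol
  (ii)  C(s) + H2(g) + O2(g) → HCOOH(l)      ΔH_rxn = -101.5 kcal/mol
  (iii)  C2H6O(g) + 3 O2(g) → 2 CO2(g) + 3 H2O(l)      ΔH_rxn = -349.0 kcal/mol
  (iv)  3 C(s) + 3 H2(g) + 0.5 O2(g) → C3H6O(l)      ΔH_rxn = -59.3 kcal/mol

(i) × 2 (scale by 2 for the 2 H2O2(l)): (2)·(-44.9) = -89.8 kcal/mol
(ii) reversed (reverse to put HCOOH(l) on the reactant side): +101.5 kcal/mol
(iii): not needed (CO2(g) appears nowhere else).
(iv) as written (C3H6O(l) already on the product side): -59.3 kcal/mol
ΔH_rxn = (-89.8) + (+101.5) + (-59.3) = -47.6 kcal/mol

ΔH_rxn = -47.6 kcal/mol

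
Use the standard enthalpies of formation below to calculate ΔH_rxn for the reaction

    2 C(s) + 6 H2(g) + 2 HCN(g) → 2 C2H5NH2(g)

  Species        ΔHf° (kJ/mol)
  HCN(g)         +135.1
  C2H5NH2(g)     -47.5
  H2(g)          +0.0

ΔH_rxn = -365.2 kJ/mol

ΔH°rxn = Σ nΔHf°(products) − Σ nΔHf°(reactants).
Products: 2·(-47.5) = -95.0
Reactants: 2·(+0.0) + 6·(+0.0) + 2·(+135.1) = +270.2
ΔH_rxn = (-95.0) − (+270.2) = -365.2 kJ/mol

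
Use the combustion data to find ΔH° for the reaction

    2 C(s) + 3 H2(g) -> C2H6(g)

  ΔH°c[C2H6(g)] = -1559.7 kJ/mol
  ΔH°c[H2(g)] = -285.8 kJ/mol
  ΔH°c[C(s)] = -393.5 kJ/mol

With combustion enthalpies, reactants minus products:
= [2·(-393.5) + 3·(-285.8)] − [1·(-1559.7)]
= -84.7 kJ/mol

ΔH° = -84.7 kJ/mol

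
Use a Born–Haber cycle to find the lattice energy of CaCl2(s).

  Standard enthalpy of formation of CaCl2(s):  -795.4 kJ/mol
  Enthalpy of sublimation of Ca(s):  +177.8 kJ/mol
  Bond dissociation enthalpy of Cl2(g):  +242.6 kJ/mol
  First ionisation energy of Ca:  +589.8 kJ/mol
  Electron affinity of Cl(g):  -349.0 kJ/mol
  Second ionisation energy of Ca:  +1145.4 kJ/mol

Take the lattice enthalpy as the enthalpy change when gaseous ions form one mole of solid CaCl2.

ΔHf° = 1·ΔHsub + 1·(ΣIE) + 1·D(Cl2) + 2·EA + U
-795.4 = 1·(+177.8) + 1·(+1735.2) + 1·(+242.6) + 2·(-349.0) + U
U = -795.4 − (+1457.6) = -2253.0 kJ/mol

U = -2253.0 kJ/mol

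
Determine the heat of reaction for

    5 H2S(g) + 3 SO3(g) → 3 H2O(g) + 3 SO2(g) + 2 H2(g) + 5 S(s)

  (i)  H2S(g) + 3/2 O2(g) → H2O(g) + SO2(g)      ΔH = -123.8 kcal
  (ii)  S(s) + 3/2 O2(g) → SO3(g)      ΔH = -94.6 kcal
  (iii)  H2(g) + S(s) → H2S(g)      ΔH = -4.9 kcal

(i) × 3: (3)·(-123.8) = -371.4 kcal
(ii) reversed and × 3: (-3)·(-94.6) = +283.8 kcal
(iii) reversed and × 2: (-2)·(-4.9) = +9.8 kcal
ΔH = (-371.4) + (+283.8) + (+9.8) = -77.8 kcal

ΔH = -77.8 kcal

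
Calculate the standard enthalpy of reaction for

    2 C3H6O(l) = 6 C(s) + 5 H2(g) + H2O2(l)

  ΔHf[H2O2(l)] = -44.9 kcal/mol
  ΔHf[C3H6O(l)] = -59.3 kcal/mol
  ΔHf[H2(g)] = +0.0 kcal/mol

ΔH°rxn = 73.7 kcal/mol

ΔH°rxn = Σ nΔHf°(products) − Σ nΔHf°(reactants).
Products: 6·(+0.0) + 5·(+0.0) + 1·(-44.9) = -44.9
Reactants: 2·(-59.3) = -118.6
ΔH°rxn = (-44.9) − (-118.6) = 73.7 kcal/mol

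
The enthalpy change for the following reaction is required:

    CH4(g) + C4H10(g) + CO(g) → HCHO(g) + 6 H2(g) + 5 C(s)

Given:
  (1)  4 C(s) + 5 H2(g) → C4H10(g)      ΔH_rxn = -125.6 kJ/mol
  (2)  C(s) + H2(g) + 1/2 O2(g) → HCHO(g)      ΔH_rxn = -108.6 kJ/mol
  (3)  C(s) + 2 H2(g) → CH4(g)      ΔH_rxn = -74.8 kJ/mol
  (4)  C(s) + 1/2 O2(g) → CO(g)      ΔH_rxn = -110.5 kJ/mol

(1) reversed: +125.6 kJ/mol
(2) as written: -108.6 kJ/mol
(3) reversed: +74.8 kJ/mol
(4) reversed: +110.5 kJ/mol
ΔH_rxn = (-1)·(-125.6) + (1)·(-108.6) + (-1)·(-74.8) + (-1)·(-110.5) = 202.3 kJ/mol

ΔH_rxn = 202.3 kJ/mol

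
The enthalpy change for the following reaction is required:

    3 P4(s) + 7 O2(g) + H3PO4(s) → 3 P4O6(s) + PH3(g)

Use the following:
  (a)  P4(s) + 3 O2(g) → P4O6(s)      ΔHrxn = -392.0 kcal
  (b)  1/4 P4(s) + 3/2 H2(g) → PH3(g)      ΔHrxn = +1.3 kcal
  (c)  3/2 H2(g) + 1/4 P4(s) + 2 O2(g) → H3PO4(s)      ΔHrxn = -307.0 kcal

ΔHrxn = -867.7 kcal

(a) × 3 (scale by 3 for the 3 P4O6(s)): (3)·(-392.0) = -1176.0 kcal
(b) as written (PH3(g) already on the product side): +1.3 kcal
(c) reversed (reverse to put H3PO4(s) on the reactant side): +307.0 kcal
ΔHrxn = (-1176.0) + (+1.3) + (+307.0) = -867.7 kcal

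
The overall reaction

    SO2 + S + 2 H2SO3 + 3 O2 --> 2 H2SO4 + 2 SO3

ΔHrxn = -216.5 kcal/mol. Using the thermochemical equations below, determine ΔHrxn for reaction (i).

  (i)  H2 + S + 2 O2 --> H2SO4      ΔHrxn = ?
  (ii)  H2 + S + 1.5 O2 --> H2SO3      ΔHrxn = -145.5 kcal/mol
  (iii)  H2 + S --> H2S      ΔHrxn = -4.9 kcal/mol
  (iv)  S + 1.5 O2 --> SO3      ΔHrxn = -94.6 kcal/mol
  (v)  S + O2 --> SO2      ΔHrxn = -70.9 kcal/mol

(i) × 2: contributes 2·x
(ii) reversed and × 2: (-2)·(-145.5) = +291.0 kcal/mol
(iii): not needed.
(iv) × 2: (2)·(-94.6) = -189.2 kcal/mol
(v) reversed: +70.9 kcal/mol
-216.5 = (+291.0) + (-189.2) + (+70.9) + 2·x
x = (-216.5 − (+172.7)) / (2) = -194.6 kcal/mol

ΔHrxn = -194.6 kcal/mol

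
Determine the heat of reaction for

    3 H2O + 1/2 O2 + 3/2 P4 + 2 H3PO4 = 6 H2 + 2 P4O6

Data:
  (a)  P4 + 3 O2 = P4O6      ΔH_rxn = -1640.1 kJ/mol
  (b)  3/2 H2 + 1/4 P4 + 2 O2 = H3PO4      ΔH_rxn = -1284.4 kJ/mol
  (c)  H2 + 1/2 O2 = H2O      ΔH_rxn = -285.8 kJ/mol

(a) × 2 (scale by 2 for the 2 P4O6): (2)·(-1640.1) = -3280.2 kJ/mol
(b) reversed and × 2 (H3PO4 must end up as a reactant; ×2 to match 2 H3PO4 in the target): (-2)·(-1284.4) = +2568.8 kJ/mol
(c) reversed and × 3 (H2O must end up as a reactant; scale by 3 for the 3 H2O): (-3)·(-285.8) = +857.4 kJ/mol
Combining the equations, ΔH_rxn = (2)·(-1640.1) + (-2)·(-1284.4) + (-3)·(-285.8) = 146.0 kJ/mol

ΔH_rxn = 146.0 kJ/mol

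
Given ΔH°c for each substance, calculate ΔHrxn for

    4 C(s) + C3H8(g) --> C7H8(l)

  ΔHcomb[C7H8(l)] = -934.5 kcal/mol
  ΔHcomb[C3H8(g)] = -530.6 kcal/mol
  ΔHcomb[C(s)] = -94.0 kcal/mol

With combustion enthalpies, reactants minus products:
= [4·(-94.0) + 1·(-530.6)] − [1·(-934.5)]
= 27.9 kcal/mol

ΔHrxn = 27.9 kcal/mol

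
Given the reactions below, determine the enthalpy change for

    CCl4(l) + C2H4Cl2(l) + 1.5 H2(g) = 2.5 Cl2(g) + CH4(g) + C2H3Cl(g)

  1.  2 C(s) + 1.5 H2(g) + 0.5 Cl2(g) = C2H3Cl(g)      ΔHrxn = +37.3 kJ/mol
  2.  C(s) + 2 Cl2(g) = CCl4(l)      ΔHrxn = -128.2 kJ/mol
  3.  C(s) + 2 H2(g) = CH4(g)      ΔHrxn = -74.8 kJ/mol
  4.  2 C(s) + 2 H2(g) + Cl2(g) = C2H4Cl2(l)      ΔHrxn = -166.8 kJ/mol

ΔHrxn = 257.5 kJ/mol

eq. 1 as written (C2H3Cl(g) already on the product side): +37.3 kJ/mol
eq. 2 reversed (reverse to put CCl4(l) on the reactant side): +128.2 kJ/mol
eq. 3 as written (CH4(g) already on the product side): -74.8 kJ/mol
eq. 4 reversed (C2H4Cl2(l) must end up as a reactant): +166.8 kJ/mol
By Hess's law, ΔHrxn = (1)·(+37.3) + (-1)·(-128.2) + (1)·(-74.8) + (-1)·(-166.8) = 257.5 kJ/mol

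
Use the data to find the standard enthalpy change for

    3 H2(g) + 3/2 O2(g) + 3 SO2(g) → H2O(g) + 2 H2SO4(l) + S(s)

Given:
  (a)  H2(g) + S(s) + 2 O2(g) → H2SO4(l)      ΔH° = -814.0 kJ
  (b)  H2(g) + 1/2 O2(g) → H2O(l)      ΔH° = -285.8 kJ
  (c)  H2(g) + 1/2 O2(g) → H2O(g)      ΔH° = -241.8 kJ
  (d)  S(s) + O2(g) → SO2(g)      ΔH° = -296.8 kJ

(a) × 2: (2)·(-814.0) = -1628.0 kJ
(b): not needed.
(c) as written: -241.8 kJ
(d) reversed and × 3: (-3)·(-296.8) = +890.4 kJ
Combining the equations, ΔH° = (2)·(-814.0) + (1)·(-241.8) + (-3)·(-296.8) = -979.4 kJ

ΔH° = -979.4 kJ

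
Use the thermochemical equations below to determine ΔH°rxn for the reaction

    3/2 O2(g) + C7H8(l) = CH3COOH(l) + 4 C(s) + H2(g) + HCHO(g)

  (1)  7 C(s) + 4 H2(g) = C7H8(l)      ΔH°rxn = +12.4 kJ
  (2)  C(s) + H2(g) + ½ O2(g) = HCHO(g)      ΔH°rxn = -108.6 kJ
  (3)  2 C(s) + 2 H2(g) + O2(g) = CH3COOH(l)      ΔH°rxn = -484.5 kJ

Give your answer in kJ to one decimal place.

ΔH°rxn = -605.5 kJ

(1) reversed: -12.4 kJ
(2) as written: -108.6 kJ
(3) as written: -484.5 kJ
ΔH°rxn = (-1)·(+12.4) + (1)·(-108.6) + (1)·(-484.5) = -605.5 kJ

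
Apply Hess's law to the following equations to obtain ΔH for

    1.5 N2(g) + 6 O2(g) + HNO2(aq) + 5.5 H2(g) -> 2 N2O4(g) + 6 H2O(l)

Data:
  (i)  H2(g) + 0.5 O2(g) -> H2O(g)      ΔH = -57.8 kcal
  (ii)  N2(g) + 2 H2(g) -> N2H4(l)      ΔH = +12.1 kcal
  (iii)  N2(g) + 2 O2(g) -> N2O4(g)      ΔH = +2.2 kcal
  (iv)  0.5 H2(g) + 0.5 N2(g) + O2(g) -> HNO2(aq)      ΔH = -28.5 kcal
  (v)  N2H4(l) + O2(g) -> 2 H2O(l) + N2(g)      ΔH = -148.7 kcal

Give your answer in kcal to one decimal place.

ΔH = -376.9 kcal

(i): not needed.
(ii) × 3: (3)·(+12.1) = +36.3 kcal
(iii) × 2: (2)·(+2.2) = +4.4 kcal
(iv) reversed: +28.5 kcal
(v) × 3: (3)·(-148.7) = -446.1 kcal
Combining the equations, ΔH = (3)·(+12.1) + (2)·(+2.2) + (-1)·(-28.5) + (3)·(-148.7) = -376.9 kcal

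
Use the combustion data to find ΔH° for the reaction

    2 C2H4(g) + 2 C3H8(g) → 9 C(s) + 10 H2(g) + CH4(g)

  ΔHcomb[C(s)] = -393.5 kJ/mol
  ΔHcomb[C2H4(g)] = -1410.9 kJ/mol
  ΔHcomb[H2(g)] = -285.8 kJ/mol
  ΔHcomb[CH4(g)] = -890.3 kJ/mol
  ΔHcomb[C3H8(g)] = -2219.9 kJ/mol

With combustion enthalpies, reactants minus products:
= [2·(-1410.9) + 2·(-2219.9)] − [9·(-393.5) + 10·(-285.8) + 1·(-890.3)]
= 28.2 kJ/mol

ΔH° = 28.2 kJ/mol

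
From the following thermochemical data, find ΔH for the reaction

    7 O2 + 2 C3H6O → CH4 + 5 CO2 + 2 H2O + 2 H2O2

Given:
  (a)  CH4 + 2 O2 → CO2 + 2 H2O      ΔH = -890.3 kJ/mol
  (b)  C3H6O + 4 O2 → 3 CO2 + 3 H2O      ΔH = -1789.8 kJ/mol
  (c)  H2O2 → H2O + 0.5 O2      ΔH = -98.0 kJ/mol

(a) reversed: +890.3 kJ/mol
(b) × 2: (2)·(-1789.8) = -3579.6 kJ/mol
(c) reversed and × 2: (-2)·(-98.0) = +196.0 kJ/mol
By Hess's law, ΔH = (-1)·(-890.3) + (2)·(-1789.8) + (-2)·(-98.0) = -2493.3 kJ/mol

ΔH = -2493.3 kJ/mol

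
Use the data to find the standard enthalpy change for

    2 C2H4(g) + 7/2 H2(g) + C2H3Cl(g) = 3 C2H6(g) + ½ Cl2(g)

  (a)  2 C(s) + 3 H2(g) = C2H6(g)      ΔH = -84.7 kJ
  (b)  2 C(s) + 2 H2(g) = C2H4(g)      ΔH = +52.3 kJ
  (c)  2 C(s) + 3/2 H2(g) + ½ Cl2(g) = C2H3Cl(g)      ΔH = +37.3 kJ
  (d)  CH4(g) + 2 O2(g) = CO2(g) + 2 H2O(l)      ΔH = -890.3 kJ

(a) × 3: (3)·(-84.7) = -254.1 kJ
(b) reversed and × 2: (-2)·(+52.3) = -104.6 kJ
(c) reversed: -37.3 kJ
(d): not needed.
ΔH = (3)·(-84.7) + (-2)·(+52.3) + (-1)·(+37.3) = -396.0 kJ

ΔH = -396.0 kJ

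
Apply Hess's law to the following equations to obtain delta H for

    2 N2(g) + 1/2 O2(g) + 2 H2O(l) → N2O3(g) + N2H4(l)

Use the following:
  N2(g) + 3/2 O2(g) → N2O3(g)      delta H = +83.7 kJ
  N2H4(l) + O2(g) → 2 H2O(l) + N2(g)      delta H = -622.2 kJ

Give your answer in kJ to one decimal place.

delta H = 705.9 kJ

equation 1 as written (N2O3(g) already on the product side): +83.7 kJ
equation 2 reversed (N2H4(l) must end up as a product): +622.2 kJ
Summing the manipulated equations, delta H = (+83.7) + (+622.2) = 705.9 kJ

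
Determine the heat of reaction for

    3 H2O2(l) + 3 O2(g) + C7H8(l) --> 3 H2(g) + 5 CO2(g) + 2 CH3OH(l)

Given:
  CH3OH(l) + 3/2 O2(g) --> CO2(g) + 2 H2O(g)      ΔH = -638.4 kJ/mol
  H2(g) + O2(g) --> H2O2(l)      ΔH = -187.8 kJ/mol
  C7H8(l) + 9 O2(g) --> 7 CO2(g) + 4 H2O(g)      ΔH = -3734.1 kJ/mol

ΔH = -1893.9 kJ/mol

equation 1 reversed and × 2 (CH3OH(l) must end up as a product; scale by 2 for the 2 CH3OH(l)): (-2)·(-638.4) = +1276.8 kJ/mol
equation 2 reversed and × 3 (reverse to put H2O2(l) on the reactant side; ×3 to match 3 H2O2(l) in the target): (-3)·(-187.8) = +563.4 kJ/mol
equation 3 as written (C7H8(l) already on the reactant side): -3734.1 kJ/mol
Combining the equations, ΔH = (-2)·(-638.4) + (-3)·(-187.8) + (1)·(-3734.1) = -1893.9 kJ/mol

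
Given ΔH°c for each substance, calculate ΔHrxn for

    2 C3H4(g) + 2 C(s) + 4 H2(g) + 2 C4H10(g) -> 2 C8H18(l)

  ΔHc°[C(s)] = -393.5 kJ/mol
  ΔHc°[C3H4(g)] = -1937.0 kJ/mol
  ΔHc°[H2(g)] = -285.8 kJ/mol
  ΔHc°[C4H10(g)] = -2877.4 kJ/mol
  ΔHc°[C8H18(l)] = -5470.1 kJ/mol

ΔHrxn = -618.8 kJ/mol

Using ΔH = Σ nΔHc°(reactants) − Σ nΔHc°(products):
= [2·(-1937.0) + 2·(-393.5) + 4·(-285.8) + 2·(-2877.4)] − [2·(-5470.1)]
= -618.8 kJ/mol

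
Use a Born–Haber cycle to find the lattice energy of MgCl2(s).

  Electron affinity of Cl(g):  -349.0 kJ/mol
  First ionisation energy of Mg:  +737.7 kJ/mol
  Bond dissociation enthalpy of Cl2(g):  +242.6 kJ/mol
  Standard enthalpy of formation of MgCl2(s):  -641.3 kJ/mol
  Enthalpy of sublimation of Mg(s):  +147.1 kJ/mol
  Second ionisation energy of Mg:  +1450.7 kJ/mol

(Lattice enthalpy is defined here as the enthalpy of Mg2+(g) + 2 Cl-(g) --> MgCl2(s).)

U = -2521.4 kJ/mol

ΔHf° = 1·ΔHsub + 1·(ΣIE) + 1·D(Cl2) + 2·EA + U
-641.3 = 1·(+147.1) + 1·(+2188.4) + 1·(+242.6) + 2·(-349.0) + U
U = -641.3 − (+1880.1) = -2521.4 kJ/mol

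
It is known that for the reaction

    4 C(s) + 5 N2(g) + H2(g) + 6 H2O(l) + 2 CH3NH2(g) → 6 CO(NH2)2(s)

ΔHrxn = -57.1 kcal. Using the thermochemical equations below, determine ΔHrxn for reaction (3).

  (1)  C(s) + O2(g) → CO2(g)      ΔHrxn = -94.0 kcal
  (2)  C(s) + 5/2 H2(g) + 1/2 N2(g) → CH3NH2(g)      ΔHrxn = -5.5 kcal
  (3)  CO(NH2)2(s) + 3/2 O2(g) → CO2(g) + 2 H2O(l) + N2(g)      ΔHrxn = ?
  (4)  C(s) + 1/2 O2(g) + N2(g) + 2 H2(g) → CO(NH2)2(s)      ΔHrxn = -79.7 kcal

ΔHrxn = -151.0 kcal

(1) × 3: (3)·(-94.0) = -282.0 kcal
(2) reversed and × 2: (-2)·(-5.5) = +11.0 kcal
(3) reversed and × 3: contributes −3·x
(4) × 3: (3)·(-79.7) = -239.1 kcal
-57.1 = (-282.0) + (+11.0) + (-239.1) − 3·x
x = (-57.1 − (-510.1)) / (-3) = -151.0 kcal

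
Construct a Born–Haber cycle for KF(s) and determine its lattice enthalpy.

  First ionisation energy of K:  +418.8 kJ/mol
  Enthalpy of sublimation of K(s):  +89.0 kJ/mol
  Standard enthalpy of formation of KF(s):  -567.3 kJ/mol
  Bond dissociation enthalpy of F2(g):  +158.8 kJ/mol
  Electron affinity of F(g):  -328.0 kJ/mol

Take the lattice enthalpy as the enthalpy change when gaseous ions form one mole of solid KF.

ΔHf° = 1·ΔHsub + 1·(ΣIE) + 1/2·D(F2) + 1·EA + U
-567.3 = 1·(+89.0) + 1·(+418.8) + 1/2·(+158.8) + 1·(-328.0) + U
U = -567.3 − (+259.2) = -826.5 kJ/mol

U = -826.5 kJ/mol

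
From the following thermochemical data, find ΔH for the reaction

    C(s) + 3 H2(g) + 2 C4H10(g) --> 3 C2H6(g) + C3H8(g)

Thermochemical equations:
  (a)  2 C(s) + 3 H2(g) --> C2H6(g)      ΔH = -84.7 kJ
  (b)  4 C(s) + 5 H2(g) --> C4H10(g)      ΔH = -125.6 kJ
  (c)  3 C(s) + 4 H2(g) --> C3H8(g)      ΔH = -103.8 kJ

ΔH = -106.7 kJ

(a) × 3: (3)·(-84.7) = -254.1 kJ
(b) reversed and × 2: (-2)·(-125.6) = +251.2 kJ
(c) as written: -103.8 kJ
Combining the equations, ΔH = (3)·(-84.7) + (-2)·(-125.6) + (1)·(-103.8) = -106.7 kJ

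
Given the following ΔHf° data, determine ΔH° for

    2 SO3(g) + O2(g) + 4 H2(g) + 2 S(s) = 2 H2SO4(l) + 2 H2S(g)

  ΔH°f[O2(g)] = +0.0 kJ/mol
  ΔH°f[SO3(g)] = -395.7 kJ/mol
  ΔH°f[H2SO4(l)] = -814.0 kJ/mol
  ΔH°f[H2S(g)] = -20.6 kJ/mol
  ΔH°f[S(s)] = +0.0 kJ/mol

ΔH° = -877.8 kJ/mol

Products: 2·(-814.0) + 2·(-20.6) = -1669.2
Reactants: 2·(-395.7) + 1·(+0.0) + 4·(+0.0) + 2·(+0.0) = -791.4
ΔH° = (-1669.2) − (-791.4) = -877.8 kJ/mol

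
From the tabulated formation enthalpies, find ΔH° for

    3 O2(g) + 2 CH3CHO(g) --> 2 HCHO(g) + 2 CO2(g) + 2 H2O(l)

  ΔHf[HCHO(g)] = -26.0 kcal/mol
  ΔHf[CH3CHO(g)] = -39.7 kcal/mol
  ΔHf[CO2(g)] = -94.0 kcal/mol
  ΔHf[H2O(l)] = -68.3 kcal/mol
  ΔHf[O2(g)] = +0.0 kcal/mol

ΔH° = -297.2 kcal/mol

Products: 2·(-26.0) + 2·(-94.0) + 2·(-68.3) = -376.6
Reactants: 3·(+0.0) + 2·(-39.7) = -79.4
ΔH° = (-376.6) − (-79.4) = -297.2 kcal/mol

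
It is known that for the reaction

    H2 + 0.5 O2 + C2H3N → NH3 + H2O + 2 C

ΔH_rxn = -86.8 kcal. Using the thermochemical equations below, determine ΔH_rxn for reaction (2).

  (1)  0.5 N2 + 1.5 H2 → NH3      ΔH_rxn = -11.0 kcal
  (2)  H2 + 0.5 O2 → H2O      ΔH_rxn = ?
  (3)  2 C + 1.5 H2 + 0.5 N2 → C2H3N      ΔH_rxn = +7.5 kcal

ΔH_rxn = -68.3 kcal

(1) as written (NH3 already on the product side): -11.0 kcal
(2) as written (H2O already on the product side): contributes x
(3) reversed (C2H3N must end up as a reactant): -7.5 kcal
-86.8 = (-11.0) + (-7.5) + x
x = (-86.8 − (-18.5)) / (1) = -68.3 kcal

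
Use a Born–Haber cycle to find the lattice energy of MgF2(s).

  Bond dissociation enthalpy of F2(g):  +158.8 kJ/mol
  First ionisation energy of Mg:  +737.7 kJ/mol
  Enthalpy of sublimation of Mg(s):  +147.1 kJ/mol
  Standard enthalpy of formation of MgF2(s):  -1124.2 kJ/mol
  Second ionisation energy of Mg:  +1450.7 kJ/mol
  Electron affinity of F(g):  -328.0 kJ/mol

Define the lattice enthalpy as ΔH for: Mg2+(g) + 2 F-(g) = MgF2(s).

ΔHf° = 1·ΔHsub + 1·(ΣIE) + 1·D(F2) + 2·EA + U
-1124.2 = 1·(+147.1) + 1·(+2188.4) + 1·(+158.8) + 2·(-328.0) + U
U = -1124.2 − (+1838.3) = -2962.5 kJ/mol

U = -2962.5 kJ/mol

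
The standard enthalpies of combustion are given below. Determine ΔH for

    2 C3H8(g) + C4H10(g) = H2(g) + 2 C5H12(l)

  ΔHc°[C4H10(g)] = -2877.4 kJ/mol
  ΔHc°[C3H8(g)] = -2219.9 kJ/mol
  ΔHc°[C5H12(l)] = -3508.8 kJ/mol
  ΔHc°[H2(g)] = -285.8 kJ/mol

With combustion enthalpies, reactants minus products:
= [2·(-2219.9) + 1·(-2877.4)] − [1·(-285.8) + 2·(-3508.8)]
= -13.8 kJ/mol

ΔH = -13.8 kJ/mol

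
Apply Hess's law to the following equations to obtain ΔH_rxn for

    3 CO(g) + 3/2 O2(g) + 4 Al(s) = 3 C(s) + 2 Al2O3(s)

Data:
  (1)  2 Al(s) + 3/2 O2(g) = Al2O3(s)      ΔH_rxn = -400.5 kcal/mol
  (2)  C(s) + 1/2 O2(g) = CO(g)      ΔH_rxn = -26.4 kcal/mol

ΔH_rxn = -721.8 kcal/mol

(1) × 2 (×2 to match 2 Al2O3(s) in the target): (2)·(-400.5) = -801.0 kcal/mol
(2) reversed and × 3 (CO(g) must end up as a reactant; scale by 3 for the 3 CO(g)): (-3)·(-26.4) = +79.2 kcal/mol
ΔH_rxn = (2)·(-400.5) + (-3)·(-26.4) = -721.8 kcal/mol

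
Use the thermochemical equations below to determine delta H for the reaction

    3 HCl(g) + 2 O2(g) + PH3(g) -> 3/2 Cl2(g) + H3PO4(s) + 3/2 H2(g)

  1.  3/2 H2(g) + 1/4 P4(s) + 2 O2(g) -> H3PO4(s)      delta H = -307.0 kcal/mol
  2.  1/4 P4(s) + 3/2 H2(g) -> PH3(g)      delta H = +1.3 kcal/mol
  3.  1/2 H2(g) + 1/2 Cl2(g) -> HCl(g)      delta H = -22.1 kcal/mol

eq. 1 as written (H3PO4(s) already on the product side): -307.0 kcal/mol
eq. 2 reversed (reverse to put PH3(g) on the reactant side): -1.3 kcal/mol
eq. 3 reversed and × 3 (HCl(g) must end up as a reactant; ×3 to match 3 HCl(g) in the target): (-3)·(-22.1) = +66.3 kcal/mol
Combining the equations, delta H = (1)·(-307.0) + (-1)·(+1.3) + (-3)·(-22.1) = -242.0 kcal/mol

delta H = -242.0 kcal/mol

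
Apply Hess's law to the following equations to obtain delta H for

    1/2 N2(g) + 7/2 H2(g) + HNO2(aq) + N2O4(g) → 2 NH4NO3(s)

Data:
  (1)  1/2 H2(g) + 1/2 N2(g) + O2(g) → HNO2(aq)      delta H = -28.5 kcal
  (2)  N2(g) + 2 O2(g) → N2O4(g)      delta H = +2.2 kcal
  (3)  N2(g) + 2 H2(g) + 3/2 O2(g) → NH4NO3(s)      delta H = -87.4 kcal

(1) reversed: +28.5 kcal
(2) reversed: -2.2 kcal
(3) × 2: (2)·(-87.4) = -174.8 kcal
Combining the equations, delta H = (+28.5) + (-2.2) + (-174.8) = -148.5 kcal

delta H = -148.5 kcal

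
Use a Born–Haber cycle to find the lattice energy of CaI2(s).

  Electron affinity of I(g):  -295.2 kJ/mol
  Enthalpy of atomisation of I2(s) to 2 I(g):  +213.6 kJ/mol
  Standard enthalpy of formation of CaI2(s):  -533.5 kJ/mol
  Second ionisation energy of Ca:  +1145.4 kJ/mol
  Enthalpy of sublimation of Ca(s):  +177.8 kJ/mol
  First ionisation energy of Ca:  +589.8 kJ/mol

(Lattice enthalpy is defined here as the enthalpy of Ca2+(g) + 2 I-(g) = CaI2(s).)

ΔHf° = 1·ΔHsub + 1·(ΣIE) + 1·D(I2) + 2·EA + U
-533.5 = 1·(+177.8) + 1·(+1735.2) + 1·(+213.6) + 2·(-295.2) + U
U = -533.5 − (+1536.2) = -2069.7 kJ/mol

U = -2069.7 kJ/mol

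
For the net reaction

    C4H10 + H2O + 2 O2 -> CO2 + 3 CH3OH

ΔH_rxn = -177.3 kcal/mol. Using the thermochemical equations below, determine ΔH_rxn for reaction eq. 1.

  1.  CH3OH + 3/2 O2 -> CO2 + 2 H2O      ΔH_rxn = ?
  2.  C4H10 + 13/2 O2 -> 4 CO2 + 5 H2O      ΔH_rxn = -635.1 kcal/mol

eq. 1 reversed and × 3 (reverse to put CH3OH on the product side; ×3 to match 3 CH3OH in the target): contributes −3·x
eq. 2 as written (C4H10 already on the reactant side): -635.1 kcal/mol
-177.3 = (-635.1) − 3·x
x = (-177.3 − (-635.1)) / (-3) = -152.6 kcal/mol

ΔH_rxn = -152.6 kcal/mol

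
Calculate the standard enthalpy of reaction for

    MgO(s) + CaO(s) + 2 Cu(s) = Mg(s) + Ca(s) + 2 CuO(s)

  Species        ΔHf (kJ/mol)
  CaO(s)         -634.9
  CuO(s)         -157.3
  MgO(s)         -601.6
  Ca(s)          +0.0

ΔH°rxn = 921.9 kJ/mol

Products: 1·(+0.0) + 1·(+0.0) + 2·(-157.3) = -314.6
Reactants: 1·(-601.6) + 1·(-634.9) + 2·(+0.0) = -1236.5
ΔH°rxn = (-314.6) − (-1236.5) = 921.9 kJ/mol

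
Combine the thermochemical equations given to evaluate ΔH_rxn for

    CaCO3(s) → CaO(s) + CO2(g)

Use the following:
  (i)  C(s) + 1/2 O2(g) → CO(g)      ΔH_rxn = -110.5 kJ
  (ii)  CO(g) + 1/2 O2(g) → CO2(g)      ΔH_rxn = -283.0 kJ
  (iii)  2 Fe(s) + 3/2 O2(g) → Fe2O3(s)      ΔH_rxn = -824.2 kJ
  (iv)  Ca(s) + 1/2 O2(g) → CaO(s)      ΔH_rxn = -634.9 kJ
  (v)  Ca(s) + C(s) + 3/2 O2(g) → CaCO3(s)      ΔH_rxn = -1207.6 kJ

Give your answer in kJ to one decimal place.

ΔH_rxn = 179.2 kJ

(i) as written: -110.5 kJ
(ii) as written (CO2(g) already on the product side): -283.0 kJ
(iii): not needed (Fe(s) appears nowhere else).
(iv) as written (CaO(s) already on the product side): -634.9 kJ
(v) reversed (CaCO3(s) must end up as a reactant): +1207.6 kJ
ΔH_rxn = (-110.5) + (-283.0) + (-634.9) + (+1207.6) = 179.2 kJ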